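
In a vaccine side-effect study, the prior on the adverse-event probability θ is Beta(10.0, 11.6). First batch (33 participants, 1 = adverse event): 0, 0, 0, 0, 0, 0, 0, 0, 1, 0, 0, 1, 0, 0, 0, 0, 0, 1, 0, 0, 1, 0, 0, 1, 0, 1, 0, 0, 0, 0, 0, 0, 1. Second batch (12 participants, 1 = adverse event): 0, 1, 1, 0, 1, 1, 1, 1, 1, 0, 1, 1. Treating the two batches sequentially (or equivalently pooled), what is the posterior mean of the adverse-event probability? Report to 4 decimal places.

The Beta prior is conjugate to a Binomial/Bernoulli likelihood; the update adds successes to α and failures to β.
After batch 1: Beta(10.0+7, 11.6+26) = Beta(17.0, 37.6).
After batch 2: Beta(17.0+9, 37.6+3) = Beta(26.0, 40.6).
Posterior mean = α/(α+β) = 26.0/66.6 = 0.3904.

0.3904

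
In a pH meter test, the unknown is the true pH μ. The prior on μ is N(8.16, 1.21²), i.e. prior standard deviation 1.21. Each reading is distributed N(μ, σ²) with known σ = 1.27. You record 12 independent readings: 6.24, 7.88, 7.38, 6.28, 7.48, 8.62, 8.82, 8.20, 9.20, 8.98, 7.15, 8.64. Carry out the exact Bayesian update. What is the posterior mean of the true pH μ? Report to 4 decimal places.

For Normal data with known variance σ², a Normal(μ₀, σ₀²) prior on μ is conjugate. Posterior precision = 1/σ₀² + n/σ²; posterior mean is the precision-weighted average of μ₀ and x̄.
Σxᵢ = 6.24 + 7.88 + 7.38 + 6.28 + 7.48 + 8.62 + 8.82 + 8.20 + 9.20 + 8.98 + 7.15 + 8.64 = 94.87, so n·x̄ = 94.87.
σ₀² = 1.21² = 1.4641, σ² = 1.27² = 1.6129; σ² + n·σ₀² = 1.6129 + 12·1.4641 = 19.1821.
Posterior mean = (μ₀/σ₀² + n·x̄/σ²)/(1/σ₀² + n/σ²) = (σ²·μ₀ + σ₀²·n·x̄)/(σ² + n·σ₀²) = (1.6129·8.16 + 1.4641·94.87)/19.1821 = 152.060431/19.1821 = 7.9272.

7.9272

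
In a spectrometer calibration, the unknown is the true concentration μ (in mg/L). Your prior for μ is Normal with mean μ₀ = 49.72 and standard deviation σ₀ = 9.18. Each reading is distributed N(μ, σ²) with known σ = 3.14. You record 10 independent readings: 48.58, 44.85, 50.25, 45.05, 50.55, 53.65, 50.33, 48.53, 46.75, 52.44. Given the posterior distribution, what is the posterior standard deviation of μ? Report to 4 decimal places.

0.9872

For Normal data with known variance σ², a Normal(μ₀, σ₀²) prior on μ is conjugate. Posterior precision = 1/σ₀² + n/σ²; posterior mean is the precision-weighted average of μ₀ and x̄.
σ₀² = 9.18² = 84.2724, σ² = 3.14² = 9.8596; σ² + n·σ₀² = 9.8596 + 10·84.2724 = 852.5836.
Posterior precision = 1/σ₀² + n/σ² = 1/84.2724 + 10/9.8596 = (σ² + n·σ₀²)/(σ₀²σ²) = 852.5836/(84.2724·9.8596); posterior variance σₙ² = σ₀²σ²/(σ² + n·σ₀²) = 84.2724·9.8596/852.5836 = 0.974558.
Posterior SD = √σₙ² = √(84.2724·9.8596/852.5836) = 0.9872.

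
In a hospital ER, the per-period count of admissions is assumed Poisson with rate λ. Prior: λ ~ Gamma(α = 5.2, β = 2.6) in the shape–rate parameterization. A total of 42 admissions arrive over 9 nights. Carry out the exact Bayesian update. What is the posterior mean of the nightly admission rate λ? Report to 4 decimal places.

4.0690

With a Gamma(shape α, rate β) prior, the Poisson likelihood is conjugate: the posterior is Gamma(α + ΣXᵢ, β + n).
Posterior: Gamma(α+S, β+n) = Gamma(5.2+42, 2.6+9) = Gamma(47.2, 11.6).
Posterior mean = α/β = 47.2/11.6 = 4.0690.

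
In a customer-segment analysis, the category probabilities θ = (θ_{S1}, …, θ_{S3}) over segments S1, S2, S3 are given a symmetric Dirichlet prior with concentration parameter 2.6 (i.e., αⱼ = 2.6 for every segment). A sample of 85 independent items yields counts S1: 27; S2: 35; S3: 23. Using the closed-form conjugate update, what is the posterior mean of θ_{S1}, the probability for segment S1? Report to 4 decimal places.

The Dirichlet prior is conjugate to the Multinomial likelihood: each posterior αⱼ = prior αⱼ + observed count nⱼ.
Posterior concentration: (29.6, 37.6, 25.6), total = 92.8.
E[θ_{S1}|data] = α_{S1}/Σα = 29.6/92.8 = 0.3190.

0.3190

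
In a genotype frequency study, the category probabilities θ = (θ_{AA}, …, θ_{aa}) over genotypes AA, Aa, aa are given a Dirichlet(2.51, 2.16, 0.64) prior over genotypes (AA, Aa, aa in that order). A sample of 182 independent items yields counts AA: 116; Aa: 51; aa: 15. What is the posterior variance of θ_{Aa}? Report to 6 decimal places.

0.001079

The Dirichlet prior is conjugate to the Multinomial likelihood: each posterior αⱼ = prior αⱼ + observed count nⱼ.
Posterior concentration: (118.51, 53.16, 15.64), total = 187.31.
Var[θ_j] = α_j(Σα−α_j)/((Σα)²(Σα+1)) = 53.16·134.15/(187.31²·188.31) = 0.001079.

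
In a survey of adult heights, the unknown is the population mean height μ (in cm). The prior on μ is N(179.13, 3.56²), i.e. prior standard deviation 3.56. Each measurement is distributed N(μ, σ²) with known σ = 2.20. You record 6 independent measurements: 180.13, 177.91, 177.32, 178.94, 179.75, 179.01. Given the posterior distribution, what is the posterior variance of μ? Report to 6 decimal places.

For Normal data with known variance σ², a Normal(μ₀, σ₀²) prior on μ is conjugate. Posterior precision = 1/σ₀² + n/σ²; posterior mean is the precision-weighted average of μ₀ and x̄.
σ₀² = 3.56² = 12.6736, σ² = 2.20² = 4.84; σ² + n·σ₀² = 4.84 + 6·12.6736 = 80.8816.
Posterior precision = 1/σ₀² + n/σ² = 1/12.6736 + 6/4.84 = (σ² + n·σ₀²)/(σ₀²σ²) = 80.8816/(12.6736·4.84); posterior variance σₙ² = σ₀²σ²/(σ² + n·σ₀²) = 12.6736·4.84/80.8816 = 0.758395.

0.758395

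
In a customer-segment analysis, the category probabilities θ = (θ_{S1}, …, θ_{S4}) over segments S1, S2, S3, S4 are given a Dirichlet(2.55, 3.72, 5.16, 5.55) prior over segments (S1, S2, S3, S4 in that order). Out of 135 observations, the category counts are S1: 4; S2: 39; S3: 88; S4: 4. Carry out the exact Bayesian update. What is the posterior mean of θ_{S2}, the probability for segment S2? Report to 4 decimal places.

0.2811

The Dirichlet prior is conjugate to the Multinomial likelihood: each posterior αⱼ = prior αⱼ + observed count nⱼ.
Posterior concentration: (6.55, 42.72, 93.16, 9.55), total = 151.98.
E[θ_{S2}|data] = α_{S2}/Σα = 42.72/151.98 = 0.2811.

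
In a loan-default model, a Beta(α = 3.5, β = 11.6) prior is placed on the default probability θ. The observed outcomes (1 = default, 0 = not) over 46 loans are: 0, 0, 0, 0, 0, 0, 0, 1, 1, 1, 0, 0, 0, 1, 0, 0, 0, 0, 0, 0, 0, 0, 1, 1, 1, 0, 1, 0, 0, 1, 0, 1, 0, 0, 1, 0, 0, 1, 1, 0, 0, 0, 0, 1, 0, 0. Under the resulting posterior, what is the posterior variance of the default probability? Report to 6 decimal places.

0.003291

The Beta prior is conjugate to a Binomial/Bernoulli likelihood; the update adds successes to α and failures to β.
Posterior: Beta(α+k, β+n−k) = Beta(3.5+14, 11.6+32) = Beta(17.5, 43.6).
Var = αβ/((α+β)²(α+β+1)) = 17.5·43.6/(61.1²·62.1) = 0.003291.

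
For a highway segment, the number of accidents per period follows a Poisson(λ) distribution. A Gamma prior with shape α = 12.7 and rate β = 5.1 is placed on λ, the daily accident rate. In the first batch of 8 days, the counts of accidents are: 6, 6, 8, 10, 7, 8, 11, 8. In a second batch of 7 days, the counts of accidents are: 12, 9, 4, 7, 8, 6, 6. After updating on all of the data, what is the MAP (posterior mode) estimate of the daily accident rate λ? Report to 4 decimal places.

6.3532

With a Gamma(shape α, rate β) prior, the Poisson likelihood is conjugate: the posterior is Gamma(α + ΣXᵢ, β + n).
Batch 1: sum of counts S = 64 over n = 8 days.
After batch 1: Gamma(α+S, β+n) = Gamma(12.7+64, 5.1+8) = Gamma(76.7, 13.1).
Batch 2: sum of counts S = 52 over n = 7 days.
After batch 2: Gamma(α+S, β+n) = Gamma(76.7+52, 13.1+7) = Gamma(128.7, 20.1).
Mode of Gamma(α,β) for α≥1 is (α−1)/β = 127.7/20.1 = 6.3532.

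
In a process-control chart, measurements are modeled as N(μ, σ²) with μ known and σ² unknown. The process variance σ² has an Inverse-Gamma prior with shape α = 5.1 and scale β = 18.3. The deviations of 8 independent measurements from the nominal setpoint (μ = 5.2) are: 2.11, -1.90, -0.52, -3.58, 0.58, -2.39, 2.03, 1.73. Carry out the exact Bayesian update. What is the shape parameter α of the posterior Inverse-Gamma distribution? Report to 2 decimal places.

9.10

With known mean μ and an Inverse-Gamma(α, β) prior on σ², the Normal likelihood is conjugate: posterior is Inv-Gamma(α + n/2, β + Σ(xᵢ−μ)²/2).
Σ(xᵢ−μ)² = (2.11)² + (-1.90)² + (-0.52)² + (-3.58)² + (0.58)² + (-2.39)² + (2.03)² + (1.73)² = 34.3112.
Posterior: Inv-Gamma(5.1 + 8/2, 18.3 + 34.3112/2) = Inv-Gamma(9.10, 35.45560).
Posterior α = 9.10.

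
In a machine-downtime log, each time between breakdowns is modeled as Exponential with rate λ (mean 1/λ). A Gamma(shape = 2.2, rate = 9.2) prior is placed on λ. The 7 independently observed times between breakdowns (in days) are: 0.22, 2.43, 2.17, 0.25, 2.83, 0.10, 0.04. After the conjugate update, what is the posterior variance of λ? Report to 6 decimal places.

0.030954

With a Gamma(shape α, rate β) prior on the exponential rate λ, the posterior after n observations with total T = Σxᵢ is Gamma(α+n, β+T).
Sum of observations T = 8.04 days; n = 7.
Posterior: Gamma(2.2+7, 9.2+8.04) = Gamma(9.2, 17.24).
Var = α/β² = 0.030954.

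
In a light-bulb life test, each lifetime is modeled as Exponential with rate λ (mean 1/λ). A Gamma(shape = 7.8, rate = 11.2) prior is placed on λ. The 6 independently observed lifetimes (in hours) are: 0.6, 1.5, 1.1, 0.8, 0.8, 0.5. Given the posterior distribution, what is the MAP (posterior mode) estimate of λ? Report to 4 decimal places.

With a Gamma(shape α, rate β) prior on the exponential rate λ, the posterior after n observations with total T = Σxᵢ is Gamma(α+n, β+T).
Sum of observations T = 5.3 hours; n = 6.
Posterior: Gamma(7.8+6, 11.2+5.3) = Gamma(13.8, 16.5).
Mode = (α−1)/β = 0.7758.

0.7758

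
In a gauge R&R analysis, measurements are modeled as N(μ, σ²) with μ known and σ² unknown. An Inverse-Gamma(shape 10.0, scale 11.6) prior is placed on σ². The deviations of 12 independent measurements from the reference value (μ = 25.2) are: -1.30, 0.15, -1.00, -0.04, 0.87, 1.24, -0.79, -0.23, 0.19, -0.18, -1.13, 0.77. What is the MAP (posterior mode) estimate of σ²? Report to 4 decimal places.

0.9066

With known mean μ and an Inverse-Gamma(α, β) prior on σ², the Normal likelihood is conjugate: posterior is Inv-Gamma(α + n/2, β + Σ(xᵢ−μ)²/2).
Σ(xᵢ−μ)² = (-1.30)² + (0.15)² + (-1.00)² + (-0.04)² + (0.87)² + (1.24)² + (-0.79)² + (-0.23)² + (0.19)² + (-0.18)² + (-1.13)² + (0.77)² = 7.6239.
Posterior: Inv-Gamma(10.0 + 12/2, 11.6 + 7.6239/2) = Inv-Gamma(16.00, 15.41195).
Mode = β/(α+1) = 15.41195/17.00 = 0.9066.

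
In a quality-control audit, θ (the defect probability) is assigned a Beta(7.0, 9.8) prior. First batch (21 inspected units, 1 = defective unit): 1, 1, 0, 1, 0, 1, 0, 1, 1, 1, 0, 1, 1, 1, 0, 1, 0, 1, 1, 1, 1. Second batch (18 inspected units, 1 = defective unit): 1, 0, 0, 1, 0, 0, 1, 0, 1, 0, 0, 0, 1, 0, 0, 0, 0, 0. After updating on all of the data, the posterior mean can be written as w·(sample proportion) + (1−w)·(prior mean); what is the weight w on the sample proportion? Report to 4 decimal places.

The Beta prior is conjugate to a Binomial/Bernoulli likelihood; the update adds successes to α and failures to β.
Total number of inspected units: n = 21 + 18 = 39.
Posterior mean = (α₀+k)/(α₀+β₀+n) = [n/(α₀+β₀+n)]·(k/n) + [(α₀+β₀)/(α₀+β₀+n)]·α₀/(α₀+β₀), so only n and the prior enter the weight.
The weight on the data is w = n/(α₀+β₀+n) = 39/(7.0+9.8+39) = 39/55.8 = 0.6989.

0.6989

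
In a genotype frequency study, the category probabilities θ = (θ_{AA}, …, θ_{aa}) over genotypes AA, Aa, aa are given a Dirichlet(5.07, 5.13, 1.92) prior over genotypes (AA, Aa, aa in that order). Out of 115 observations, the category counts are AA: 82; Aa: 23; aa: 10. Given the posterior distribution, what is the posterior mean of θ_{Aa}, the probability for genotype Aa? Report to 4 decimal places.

0.2213

The Dirichlet prior is conjugate to the Multinomial likelihood: each posterior αⱼ = prior αⱼ + observed count nⱼ.
Posterior concentration: (87.07, 28.13, 11.92), total = 127.12.
E[θ_{Aa}|data] = α_{Aa}/Σα = 28.13/127.12 = 0.2213.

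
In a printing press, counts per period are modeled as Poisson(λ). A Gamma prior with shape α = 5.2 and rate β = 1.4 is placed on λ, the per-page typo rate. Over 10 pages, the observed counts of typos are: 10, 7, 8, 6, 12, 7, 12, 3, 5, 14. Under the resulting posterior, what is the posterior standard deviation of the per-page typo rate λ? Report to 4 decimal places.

With a Gamma(shape α, rate β) prior, the Poisson likelihood is conjugate: the posterior is Gamma(α + ΣXᵢ, β + n).
Sum of counts S = 84 over n = 10 pages.
Posterior: Gamma(α+S, β+n) = Gamma(5.2+84, 1.4+10) = Gamma(89.2, 11.4).
SD = √α/β = √89.2/11.4 = 0.8285.

0.8285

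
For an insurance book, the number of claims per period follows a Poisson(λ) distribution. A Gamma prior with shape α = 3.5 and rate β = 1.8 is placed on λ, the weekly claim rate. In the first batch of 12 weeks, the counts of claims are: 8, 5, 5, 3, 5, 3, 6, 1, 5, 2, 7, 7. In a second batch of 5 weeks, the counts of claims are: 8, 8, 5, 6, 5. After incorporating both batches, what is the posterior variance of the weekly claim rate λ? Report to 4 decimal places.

With a Gamma(shape α, rate β) prior, the Poisson likelihood is conjugate: the posterior is Gamma(α + ΣXᵢ, β + n).
Batch 1: sum of counts S = 57 over n = 12 weeks.
After batch 1: Gamma(α+S, β+n) = Gamma(3.5+57, 1.8+12) = Gamma(60.5, 13.8).
Batch 2: sum of counts S = 32 over n = 5 weeks.
After batch 2: Gamma(α+S, β+n) = Gamma(60.5+32, 13.8+5) = Gamma(92.5, 18.8).
Var = α/β² = 92.5/18.8² = 0.2617.

0.2617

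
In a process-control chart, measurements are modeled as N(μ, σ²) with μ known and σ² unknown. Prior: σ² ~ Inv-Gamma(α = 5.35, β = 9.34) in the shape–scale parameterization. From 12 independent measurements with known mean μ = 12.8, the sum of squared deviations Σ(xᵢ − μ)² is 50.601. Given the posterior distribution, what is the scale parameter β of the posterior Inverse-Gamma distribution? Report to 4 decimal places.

34.6405

With known mean μ and an Inverse-Gamma(α, β) prior on σ², the Normal likelihood is conjugate: posterior is Inv-Gamma(α + n/2, β + Σ(xᵢ−μ)²/2).
Posterior: Inv-Gamma(5.35 + 12/2, 9.34 + 50.601/2) = Inv-Gamma(11.35, 34.6405).
Posterior β = 34.6405.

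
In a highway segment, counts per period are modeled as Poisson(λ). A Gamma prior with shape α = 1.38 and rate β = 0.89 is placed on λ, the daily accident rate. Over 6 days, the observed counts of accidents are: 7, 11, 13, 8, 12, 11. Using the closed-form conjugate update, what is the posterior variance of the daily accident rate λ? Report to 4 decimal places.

1.3351

With a Gamma(shape α, rate β) prior, the Poisson likelihood is conjugate: the posterior is Gamma(α + ΣXᵢ, β + n).
Sum of counts S = 62 over n = 6 days.
Posterior: Gamma(α+S, β+n) = Gamma(1.38+62, 0.89+6) = Gamma(63.38, 6.89).
Var = α/β² = 63.38/6.89² = 1.3351.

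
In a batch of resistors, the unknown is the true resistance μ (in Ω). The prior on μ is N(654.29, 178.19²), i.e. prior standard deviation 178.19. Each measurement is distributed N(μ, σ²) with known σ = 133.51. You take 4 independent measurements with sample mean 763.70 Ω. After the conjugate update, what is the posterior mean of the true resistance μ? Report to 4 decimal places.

For Normal data with known variance σ², a Normal(μ₀, σ₀²) prior on μ is conjugate. Posterior precision = 1/σ₀² + n/σ²; posterior mean is the precision-weighted average of μ₀ and x̄.
n·x̄ = 4·763.70 = 3054.8.
σ₀² = 178.19² = 31751.6761, σ² = 133.51² = 17824.9201; σ² + n·σ₀² = 17824.9201 + 4·31751.6761 = 144831.6245.
Posterior mean = (μ₀/σ₀² + n·x̄/σ²)/(1/σ₀² + n/σ²) = (σ²·μ₀ + σ₀²·n·x̄)/(σ² + n·σ₀²) = (17824.9201·654.29 + 31751.6761·3054.8)/144831.6245 = 108657687.122509/144831.6245 = 750.2345.

750.2345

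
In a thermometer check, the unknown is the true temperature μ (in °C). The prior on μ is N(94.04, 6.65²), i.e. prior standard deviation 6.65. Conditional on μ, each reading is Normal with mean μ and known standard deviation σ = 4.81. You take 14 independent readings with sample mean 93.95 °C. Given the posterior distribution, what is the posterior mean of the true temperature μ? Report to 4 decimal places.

For Normal data with known variance σ², a Normal(μ₀, σ₀²) prior on μ is conjugate. Posterior precision = 1/σ₀² + n/σ²; posterior mean is the precision-weighted average of μ₀ and x̄.
n·x̄ = 14·93.95 = 1315.3.
σ₀² = 6.65² = 44.2225, σ² = 4.81² = 23.1361; σ² + n·σ₀² = 23.1361 + 14·44.2225 = 642.2511.
Posterior mean = (μ₀/σ₀² + n·x̄/σ²)/(1/σ₀² + n/σ²) = (σ²·μ₀ + σ₀²·n·x̄)/(σ² + n·σ₀²) = (23.1361·94.04 + 44.2225·1315.3)/642.2511 = 60341.573094/642.2511 = 93.9532.

93.9532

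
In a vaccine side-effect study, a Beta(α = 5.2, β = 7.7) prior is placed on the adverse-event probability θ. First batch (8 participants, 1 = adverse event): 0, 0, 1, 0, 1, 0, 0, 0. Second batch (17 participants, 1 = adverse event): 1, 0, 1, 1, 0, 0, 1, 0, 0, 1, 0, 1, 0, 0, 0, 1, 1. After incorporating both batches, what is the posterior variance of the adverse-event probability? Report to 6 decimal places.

0.006175

The Beta prior is conjugate to a Binomial/Bernoulli likelihood; the update adds successes to α and failures to β.
After batch 1: Beta(5.2+2, 7.7+6) = Beta(7.2, 13.7).
After batch 2: Beta(7.2+8, 13.7+9) = Beta(15.2, 22.7).
Var = αβ/((α+β)²(α+β+1)) = 15.2·22.7/(37.9²·38.9) = 0.006175.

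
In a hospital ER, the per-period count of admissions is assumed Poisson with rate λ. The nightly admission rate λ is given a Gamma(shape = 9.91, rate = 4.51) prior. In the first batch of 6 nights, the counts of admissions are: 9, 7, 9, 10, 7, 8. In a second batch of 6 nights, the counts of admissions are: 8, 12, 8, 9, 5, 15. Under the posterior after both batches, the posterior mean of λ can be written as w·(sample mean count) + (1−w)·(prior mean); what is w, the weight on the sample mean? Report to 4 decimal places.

With a Gamma(shape α, rate β) prior, the Poisson likelihood is conjugate: the posterior is Gamma(α + ΣXᵢ, β + n).
Total number of nights: n = 6 + 6 = 12.
Posterior mean = (α₀+S)/(β₀+n) = [n/(β₀+n)]·(S/n) + [β₀/(β₀+n)]·(α₀/β₀), so only n and β₀ enter the weight.
Weight on data w = n/(β₀+n) = 12/(4.51+12) = 12/16.51 = 0.7268.

0.7268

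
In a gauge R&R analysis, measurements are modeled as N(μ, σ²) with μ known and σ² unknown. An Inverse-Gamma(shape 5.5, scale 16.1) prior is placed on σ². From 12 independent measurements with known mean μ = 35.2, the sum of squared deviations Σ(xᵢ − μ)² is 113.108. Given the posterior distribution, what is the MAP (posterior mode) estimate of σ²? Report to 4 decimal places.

5.8123

With known mean μ and an Inverse-Gamma(α, β) prior on σ², the Normal likelihood is conjugate: posterior is Inv-Gamma(α + n/2, β + Σ(xᵢ−μ)²/2).
Posterior: Inv-Gamma(5.5 + 12/2, 16.1 + 113.108/2) = Inv-Gamma(11.50, 72.6540).
Mode = β/(α+1) = 72.6540/12.50 = 5.8123.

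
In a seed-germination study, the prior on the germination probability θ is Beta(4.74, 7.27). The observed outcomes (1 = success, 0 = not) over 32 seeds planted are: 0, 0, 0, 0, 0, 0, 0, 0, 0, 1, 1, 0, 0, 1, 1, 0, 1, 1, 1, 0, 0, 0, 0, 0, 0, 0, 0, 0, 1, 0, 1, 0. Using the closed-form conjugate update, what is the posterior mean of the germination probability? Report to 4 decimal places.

0.3122

The Beta prior is conjugate to a Binomial/Bernoulli likelihood; the update adds successes to α and failures to β.
Posterior: Beta(α+k, β+n−k) = Beta(4.74+9, 7.27+23) = Beta(13.74, 30.27).
Posterior mean = α/(α+β) = 13.74/44.01 = 0.3122.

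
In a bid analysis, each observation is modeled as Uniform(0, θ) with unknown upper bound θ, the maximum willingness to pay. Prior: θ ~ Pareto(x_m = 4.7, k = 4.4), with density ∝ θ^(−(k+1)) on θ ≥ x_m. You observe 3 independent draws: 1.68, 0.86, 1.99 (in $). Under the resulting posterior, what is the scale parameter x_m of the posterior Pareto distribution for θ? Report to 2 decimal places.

4.70

A Pareto(scale x_m, shape k) prior on the upper bound θ of Uniform(0, θ) is conjugate: posterior is Pareto(max(x_m, max xᵢ), k + n).
Sample maximum = 1.99; prior scale x_m = 4.7 → posterior scale = max = 4.70.
Posterior shape = 4.4 + 3 = 7.4.
Posterior scale x_m = 4.70.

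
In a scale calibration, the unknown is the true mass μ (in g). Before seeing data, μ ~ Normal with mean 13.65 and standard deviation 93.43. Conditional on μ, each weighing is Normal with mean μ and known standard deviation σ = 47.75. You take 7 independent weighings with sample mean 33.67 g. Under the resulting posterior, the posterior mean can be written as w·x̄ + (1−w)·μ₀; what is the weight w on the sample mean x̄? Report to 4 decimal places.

For Normal data with known variance σ², a Normal(μ₀, σ₀²) prior on μ is conjugate. Posterior precision = 1/σ₀² + n/σ²; posterior mean is the precision-weighted average of μ₀ and x̄.
σ₀² = 93.43² = 8729.1649, σ² = 47.75² = 2280.0625. Prior precision 1/σ₀² = 1/8729.1649; data precision n/σ² = 7/2280.0625.
w = (n/σ²)/(1/σ₀² + n/σ²) = n·σ₀²/(σ² + n·σ₀²) = 7·8729.1649/(2280.0625 + 7·8729.1649) = 61104.1543/63384.2168 = 0.9640.

0.9640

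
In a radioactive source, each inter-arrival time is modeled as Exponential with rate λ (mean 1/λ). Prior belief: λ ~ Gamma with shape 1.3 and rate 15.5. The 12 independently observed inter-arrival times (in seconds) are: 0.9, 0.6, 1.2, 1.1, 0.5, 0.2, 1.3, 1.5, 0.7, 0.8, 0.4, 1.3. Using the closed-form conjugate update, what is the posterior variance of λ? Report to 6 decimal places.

0.019675

With a Gamma(shape α, rate β) prior on the exponential rate λ, the posterior after n observations with total T = Σxᵢ is Gamma(α+n, β+T).
Sum of observations T = 10.5 seconds; n = 12.
Posterior: Gamma(1.3+12, 15.5+10.5) = Gamma(13.3, 26.0).
Var = α/β² = 0.019675.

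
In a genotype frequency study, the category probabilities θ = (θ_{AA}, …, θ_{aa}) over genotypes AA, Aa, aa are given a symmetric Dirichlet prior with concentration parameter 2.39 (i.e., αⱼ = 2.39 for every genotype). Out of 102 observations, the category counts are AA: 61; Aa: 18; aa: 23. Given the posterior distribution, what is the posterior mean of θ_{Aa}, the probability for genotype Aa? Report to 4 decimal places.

0.1868

The Dirichlet prior is conjugate to the Multinomial likelihood: each posterior αⱼ = prior αⱼ + observed count nⱼ.
Posterior concentration: (63.39, 20.39, 25.39), total = 109.17.
E[θ_{Aa}|data] = α_{Aa}/Σα = 20.39/109.17 = 0.1868.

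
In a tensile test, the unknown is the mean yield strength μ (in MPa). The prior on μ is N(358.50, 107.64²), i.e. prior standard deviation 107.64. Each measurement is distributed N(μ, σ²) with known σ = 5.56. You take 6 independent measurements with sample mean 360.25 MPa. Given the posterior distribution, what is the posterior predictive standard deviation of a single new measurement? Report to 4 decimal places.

6.0053

For Normal data with known variance σ², a Normal(μ₀, σ₀²) prior on μ is conjugate. Posterior precision = 1/σ₀² + n/σ²; posterior mean is the precision-weighted average of μ₀ and x̄.
σ₀² = 107.64² = 11586.3696, σ² = 5.56² = 30.9136; σ² + n·σ₀² = 30.9136 + 6·11586.3696 = 69549.1312.
Posterior precision = 1/σ₀² + n/σ² = 1/11586.3696 + 6/30.9136 = (σ² + n·σ₀²)/(σ₀²σ²) = 69549.1312/(11586.3696·30.9136); posterior variance σₙ² = σ₀²σ²/(σ² + n·σ₀²) = 11586.3696·30.9136/69549.1312 = 5.149977.
Predictive variance for one new observation = σₙ² + σ² = 11586.3696·30.9136/69549.1312 + 30.9136 = σ²·(σ₀² + 69549.1312)/69549.1312 = 30.9136·81135.5008/69549.1312 = 36.063577; SD = √(30.9136·81135.5008/69549.1312) = 6.0053.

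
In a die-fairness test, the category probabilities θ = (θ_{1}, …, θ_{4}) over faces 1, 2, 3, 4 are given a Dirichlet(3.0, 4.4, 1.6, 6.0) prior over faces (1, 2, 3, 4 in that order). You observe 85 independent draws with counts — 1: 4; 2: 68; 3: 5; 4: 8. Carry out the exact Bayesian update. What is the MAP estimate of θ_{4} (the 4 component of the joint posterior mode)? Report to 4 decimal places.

0.1354

The Dirichlet prior is conjugate to the Multinomial likelihood: each posterior αⱼ = prior αⱼ + observed count nⱼ.
Posterior concentration: (7.0, 72.4, 6.6, 14.0), total = 100.0.
Joint mode component: (α_{4}−1)/(Σα−K) = 13.0/96.0 = 0.1354.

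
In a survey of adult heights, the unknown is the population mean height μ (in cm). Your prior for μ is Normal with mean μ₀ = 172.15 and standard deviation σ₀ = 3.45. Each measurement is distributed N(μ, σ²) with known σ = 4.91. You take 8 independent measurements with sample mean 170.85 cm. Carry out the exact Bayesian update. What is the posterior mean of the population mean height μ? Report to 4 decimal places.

For Normal data with known variance σ², a Normal(μ₀, σ₀²) prior on μ is conjugate. Posterior precision = 1/σ₀² + n/σ²; posterior mean is the precision-weighted average of μ₀ and x̄.
n·x̄ = 8·170.85 = 1366.8.
σ₀² = 3.45² = 11.9025, σ² = 4.91² = 24.1081; σ² + n·σ₀² = 24.1081 + 8·11.9025 = 119.3281.
Posterior mean = (μ₀/σ₀² + n·x̄/σ²)/(1/σ₀² + n/σ²) = (σ²·μ₀ + σ₀²·n·x̄)/(σ² + n·σ₀²) = (24.1081·172.15 + 11.9025·1366.8)/119.3281 = 20418.546415/119.3281 = 171.1126.

171.1126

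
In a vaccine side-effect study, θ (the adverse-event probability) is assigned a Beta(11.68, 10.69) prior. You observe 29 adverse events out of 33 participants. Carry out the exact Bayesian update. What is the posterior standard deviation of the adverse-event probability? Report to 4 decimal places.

0.0588

The Beta prior is conjugate to a Binomial/Bernoulli likelihood; the update adds successes to α and failures to β.
Posterior: Beta(α+k, β+n−k) = Beta(11.68+29, 10.69+4) = Beta(40.68, 14.69).
Var = αβ/((α+β)²(α+β+1)) = 40.68·14.69/(55.37²·56.37) = 0.00345785; SD = √0.00345785 = 0.0588.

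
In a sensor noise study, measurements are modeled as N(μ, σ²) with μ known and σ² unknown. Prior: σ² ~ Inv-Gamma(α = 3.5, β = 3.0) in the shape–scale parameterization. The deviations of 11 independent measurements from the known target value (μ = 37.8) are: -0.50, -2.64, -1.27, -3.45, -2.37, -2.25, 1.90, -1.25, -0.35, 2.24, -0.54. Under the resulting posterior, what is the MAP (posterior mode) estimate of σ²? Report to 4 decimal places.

2.4009

With known mean μ and an Inverse-Gamma(α, β) prior on σ², the Normal likelihood is conjugate: posterior is Inv-Gamma(α + n/2, β + Σ(xᵢ−μ)²/2).
Σ(xᵢ−μ)² = (-0.50)² + (-2.64)² + (-1.27)² + (-3.45)² + (-2.37)² + (-2.25)² + (1.90)² + (-1.25)² + (-0.35)² + (2.24)² + (-0.54)² = 42.0186.
Posterior: Inv-Gamma(3.5 + 11/2, 3.0 + 42.0186/2) = Inv-Gamma(9.00, 24.00930).
Mode = β/(α+1) = 24.00930/10.00 = 2.4009.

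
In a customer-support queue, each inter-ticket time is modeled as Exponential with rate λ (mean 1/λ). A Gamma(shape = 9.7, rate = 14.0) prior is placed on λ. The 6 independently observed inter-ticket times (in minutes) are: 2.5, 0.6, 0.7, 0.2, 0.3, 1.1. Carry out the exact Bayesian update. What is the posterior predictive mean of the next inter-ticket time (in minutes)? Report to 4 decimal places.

With a Gamma(shape α, rate β) prior on the exponential rate λ, the posterior after n observations with total T = Σxᵢ is Gamma(α+n, β+T).
Sum of observations T = 5.4 minutes; n = 6.
Posterior: Gamma(9.7+6, 14.0+5.4) = Gamma(15.7, 19.4).
The predictive distribution for the next observation is Lomax; its mean is β/(α−1) = 19.4/14.7 = 1.3197.

1.3197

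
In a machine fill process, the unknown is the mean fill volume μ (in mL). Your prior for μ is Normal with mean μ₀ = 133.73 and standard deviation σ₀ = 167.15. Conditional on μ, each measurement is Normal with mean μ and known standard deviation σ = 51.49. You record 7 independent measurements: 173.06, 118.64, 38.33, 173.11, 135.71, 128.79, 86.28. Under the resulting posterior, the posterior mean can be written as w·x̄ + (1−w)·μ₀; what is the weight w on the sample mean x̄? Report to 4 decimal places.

0.9866

For Normal data with known variance σ², a Normal(μ₀, σ₀²) prior on μ is conjugate. Posterior precision = 1/σ₀² + n/σ²; posterior mean is the precision-weighted average of μ₀ and x̄.
σ₀² = 167.15² = 27939.1225, σ² = 51.49² = 2651.2201. Prior precision 1/σ₀² = 1/27939.1225; data precision n/σ² = 7/2651.2201.
w = (n/σ²)/(1/σ₀² + n/σ²) = n·σ₀²/(σ² + n·σ₀²) = 7·27939.1225/(2651.2201 + 7·27939.1225) = 195573.8575/198225.0776 = 0.9866.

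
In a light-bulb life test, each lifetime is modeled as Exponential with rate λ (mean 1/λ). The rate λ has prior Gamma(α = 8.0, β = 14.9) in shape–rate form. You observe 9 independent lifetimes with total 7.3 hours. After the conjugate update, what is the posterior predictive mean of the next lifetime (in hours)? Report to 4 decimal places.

1.3875

With a Gamma(shape α, rate β) prior on the exponential rate λ, the posterior after n observations with total T = Σxᵢ is Gamma(α+n, β+T).
Posterior: Gamma(8.0+9, 14.9+7.3) = Gamma(17.0, 22.2).
The predictive distribution for the next observation is Lomax; its mean is β/(α−1) = 22.2/16.0 = 1.3875.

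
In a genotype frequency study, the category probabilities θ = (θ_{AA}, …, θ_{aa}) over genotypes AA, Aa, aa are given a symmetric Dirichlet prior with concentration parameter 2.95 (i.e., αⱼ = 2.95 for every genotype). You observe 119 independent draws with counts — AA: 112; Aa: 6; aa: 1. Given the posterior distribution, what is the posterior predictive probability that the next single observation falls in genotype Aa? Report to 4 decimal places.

The Dirichlet prior is conjugate to the Multinomial likelihood: each posterior αⱼ = prior αⱼ + observed count nⱼ.
Posterior concentration: (114.95, 8.95, 3.95), total = 127.85.
P(next = Aa | data) = α_{Aa}/Σα = 0.0700.

0.0700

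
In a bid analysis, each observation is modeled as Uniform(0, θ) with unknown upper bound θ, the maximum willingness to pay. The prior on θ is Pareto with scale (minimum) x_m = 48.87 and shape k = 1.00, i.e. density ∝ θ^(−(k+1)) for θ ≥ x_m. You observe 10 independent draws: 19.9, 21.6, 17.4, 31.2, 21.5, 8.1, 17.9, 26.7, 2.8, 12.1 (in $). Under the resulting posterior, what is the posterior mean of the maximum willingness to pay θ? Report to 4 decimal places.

A Pareto(scale x_m, shape k) prior on the upper bound θ of Uniform(0, θ) is conjugate: posterior is Pareto(max(x_m, max xᵢ), k + n).
Sample maximum = 31.2; prior scale x_m = 48.87 → posterior scale = max = 48.87.
Posterior shape = 1.00 + 10 = 11.00.
E[θ|data] = k·x_m/(k−1) = 11.00·48.87/10.00 = 53.7570.

53.7570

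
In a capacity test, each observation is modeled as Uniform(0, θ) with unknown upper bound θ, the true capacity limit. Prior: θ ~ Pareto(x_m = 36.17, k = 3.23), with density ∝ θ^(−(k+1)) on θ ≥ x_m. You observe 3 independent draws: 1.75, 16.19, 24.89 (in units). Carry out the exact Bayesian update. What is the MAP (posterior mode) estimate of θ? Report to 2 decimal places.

A Pareto(scale x_m, shape k) prior on the upper bound θ of Uniform(0, θ) is conjugate: posterior is Pareto(max(x_m, max xᵢ), k + n).
Sample maximum = 24.89; prior scale x_m = 36.17 → posterior scale = max = 36.17.
Posterior shape = 3.23 + 3 = 6.23.
The Pareto density is decreasing on [x_m, ∞), so the mode is x_m = 36.17.

36.17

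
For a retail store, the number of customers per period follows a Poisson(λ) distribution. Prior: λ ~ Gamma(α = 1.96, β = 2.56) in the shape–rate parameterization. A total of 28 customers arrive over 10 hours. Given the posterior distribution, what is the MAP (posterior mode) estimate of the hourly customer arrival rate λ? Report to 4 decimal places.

2.3057

With a Gamma(shape α, rate β) prior, the Poisson likelihood is conjugate: the posterior is Gamma(α + ΣXᵢ, β + n).
Posterior: Gamma(α+S, β+n) = Gamma(1.96+28, 2.56+10) = Gamma(29.96, 12.56).
Mode of Gamma(α,β) for α≥1 is (α−1)/β = 28.96/12.56 = 2.3057.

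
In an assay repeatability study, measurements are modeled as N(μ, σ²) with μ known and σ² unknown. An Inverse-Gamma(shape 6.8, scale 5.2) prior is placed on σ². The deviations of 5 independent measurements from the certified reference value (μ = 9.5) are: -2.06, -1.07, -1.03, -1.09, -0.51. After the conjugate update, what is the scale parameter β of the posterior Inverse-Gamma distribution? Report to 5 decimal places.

With known mean μ and an Inverse-Gamma(α, β) prior on σ², the Normal likelihood is conjugate: posterior is Inv-Gamma(α + n/2, β + Σ(xᵢ−μ)²/2).
Σ(xᵢ−μ)² = (-2.06)² + (-1.07)² + (-1.03)² + (-1.09)² + (-0.51)² = 7.8976.
Posterior: Inv-Gamma(6.8 + 5/2, 5.2 + 7.8976/2) = Inv-Gamma(9.30, 9.14880).
Posterior β = 9.14880.

9.14880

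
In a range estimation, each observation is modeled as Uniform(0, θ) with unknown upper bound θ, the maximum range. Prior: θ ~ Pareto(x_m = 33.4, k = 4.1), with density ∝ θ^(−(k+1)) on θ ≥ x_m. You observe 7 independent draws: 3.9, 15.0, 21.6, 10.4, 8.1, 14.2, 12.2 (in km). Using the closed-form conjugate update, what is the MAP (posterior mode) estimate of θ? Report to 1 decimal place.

33.4

A Pareto(scale x_m, shape k) prior on the upper bound θ of Uniform(0, θ) is conjugate: posterior is Pareto(max(x_m, max xᵢ), k + n).
Sample maximum = 21.6; prior scale x_m = 33.4 → posterior scale = max = 33.4.
Posterior shape = 4.1 + 7 = 11.1.
The Pareto density is decreasing on [x_m, ∞), so the mode is x_m = 33.4.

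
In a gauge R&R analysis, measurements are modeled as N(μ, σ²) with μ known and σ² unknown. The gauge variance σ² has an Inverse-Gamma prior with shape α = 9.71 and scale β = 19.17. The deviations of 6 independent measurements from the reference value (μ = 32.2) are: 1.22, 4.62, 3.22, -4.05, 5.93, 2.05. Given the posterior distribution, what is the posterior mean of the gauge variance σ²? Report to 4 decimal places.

With known mean μ and an Inverse-Gamma(α, β) prior on σ², the Normal likelihood is conjugate: posterior is Inv-Gamma(α + n/2, β + Σ(xᵢ−μ)²/2).
Σ(xᵢ−μ)² = (1.22)² + (4.62)² + (3.22)² + (-4.05)² + (5.93)² + (2.05)² = 88.9711.
Posterior: Inv-Gamma(9.71 + 6/2, 19.17 + 88.9711/2) = Inv-Gamma(12.71, 63.65555).
E[σ²|data] = β/(α−1) = 63.65555/11.71 = 5.4360.

5.4360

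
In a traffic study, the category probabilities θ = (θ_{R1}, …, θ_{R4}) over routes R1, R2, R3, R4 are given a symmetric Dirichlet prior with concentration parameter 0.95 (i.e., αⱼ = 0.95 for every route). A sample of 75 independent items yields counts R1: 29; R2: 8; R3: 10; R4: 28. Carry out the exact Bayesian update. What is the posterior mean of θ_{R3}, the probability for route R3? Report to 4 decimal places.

The Dirichlet prior is conjugate to the Multinomial likelihood: each posterior αⱼ = prior αⱼ + observed count nⱼ.
Posterior concentration: (29.95, 8.95, 10.95, 28.95), total = 78.80.
E[θ_{R3}|data] = α_{R3}/Σα = 10.95/78.80 = 0.1390.

0.1390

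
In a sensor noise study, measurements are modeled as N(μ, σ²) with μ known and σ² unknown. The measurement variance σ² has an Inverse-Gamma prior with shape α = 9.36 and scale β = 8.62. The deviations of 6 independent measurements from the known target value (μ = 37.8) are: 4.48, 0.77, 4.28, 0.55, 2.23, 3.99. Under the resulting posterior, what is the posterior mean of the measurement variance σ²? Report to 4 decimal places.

3.4074

With known mean μ and an Inverse-Gamma(α, β) prior on σ², the Normal likelihood is conjugate: posterior is Inv-Gamma(α + n/2, β + Σ(xᵢ−μ)²/2).
Σ(xᵢ−μ)² = (4.48)² + (0.77)² + (4.28)² + (0.55)² + (2.23)² + (3.99)² = 60.1772.
Posterior: Inv-Gamma(9.36 + 6/2, 8.62 + 60.1772/2) = Inv-Gamma(12.36, 38.70860).
E[σ²|data] = β/(α−1) = 38.70860/11.36 = 3.4074.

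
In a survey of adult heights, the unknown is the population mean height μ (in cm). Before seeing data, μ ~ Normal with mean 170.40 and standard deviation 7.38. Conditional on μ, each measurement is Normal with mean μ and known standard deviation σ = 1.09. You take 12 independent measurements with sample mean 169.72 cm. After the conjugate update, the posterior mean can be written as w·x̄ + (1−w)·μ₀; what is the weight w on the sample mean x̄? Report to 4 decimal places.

0.9982

For Normal data with known variance σ², a Normal(μ₀, σ₀²) prior on μ is conjugate. Posterior precision = 1/σ₀² + n/σ²; posterior mean is the precision-weighted average of μ₀ and x̄.
σ₀² = 7.38² = 54.4644, σ² = 1.09² = 1.1881. Prior precision 1/σ₀² = 1/54.4644; data precision n/σ² = 12/1.1881.
w = (n/σ²)/(1/σ₀² + n/σ²) = n·σ₀²/(σ² + n·σ₀²) = 12·54.4644/(1.1881 + 12·54.4644) = 653.5728/654.7609 = 0.9982.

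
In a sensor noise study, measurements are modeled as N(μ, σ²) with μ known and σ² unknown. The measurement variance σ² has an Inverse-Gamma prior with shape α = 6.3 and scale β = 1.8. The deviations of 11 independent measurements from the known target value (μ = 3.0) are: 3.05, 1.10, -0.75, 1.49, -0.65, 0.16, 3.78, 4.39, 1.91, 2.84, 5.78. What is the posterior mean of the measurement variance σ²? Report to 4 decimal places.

4.4456

With known mean μ and an Inverse-Gamma(α, β) prior on σ², the Normal likelihood is conjugate: posterior is Inv-Gamma(α + n/2, β + Σ(xᵢ−μ)²/2).
Σ(xᵢ−μ)² = (3.05)² + (1.10)² + (-0.75)² + (1.49)² + (-0.65)² + (0.16)² + (3.78)² + (4.39)² + (1.91)² + (2.84)² + (5.78)² = 92.4258.
Posterior: Inv-Gamma(6.3 + 11/2, 1.8 + 92.4258/2) = Inv-Gamma(11.80, 48.01290).
E[σ²|data] = β/(α−1) = 48.01290/10.80 = 4.4456.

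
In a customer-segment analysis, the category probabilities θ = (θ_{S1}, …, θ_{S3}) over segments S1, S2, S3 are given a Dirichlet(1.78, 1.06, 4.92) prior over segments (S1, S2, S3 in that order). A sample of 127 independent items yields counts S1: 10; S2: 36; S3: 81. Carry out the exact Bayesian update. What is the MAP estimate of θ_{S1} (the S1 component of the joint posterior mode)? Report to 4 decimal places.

0.0818

The Dirichlet prior is conjugate to the Multinomial likelihood: each posterior αⱼ = prior αⱼ + observed count nⱼ.
Posterior concentration: (11.78, 37.06, 85.92), total = 134.76.
Joint mode component: (α_{S1}−1)/(Σα−K) = 10.78/131.76 = 0.0818.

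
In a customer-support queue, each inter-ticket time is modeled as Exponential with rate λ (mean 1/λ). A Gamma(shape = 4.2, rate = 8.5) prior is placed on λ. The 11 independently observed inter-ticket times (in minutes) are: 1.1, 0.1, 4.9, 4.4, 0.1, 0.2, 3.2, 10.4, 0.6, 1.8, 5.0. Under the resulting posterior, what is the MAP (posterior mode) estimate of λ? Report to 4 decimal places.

0.3524

With a Gamma(shape α, rate β) prior on the exponential rate λ, the posterior after n observations with total T = Σxᵢ is Gamma(α+n, β+T).
Sum of observations T = 31.8 minutes; n = 11.
Posterior: Gamma(4.2+11, 8.5+31.8) = Gamma(15.2, 40.3).
Mode = (α−1)/β = 0.3524.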